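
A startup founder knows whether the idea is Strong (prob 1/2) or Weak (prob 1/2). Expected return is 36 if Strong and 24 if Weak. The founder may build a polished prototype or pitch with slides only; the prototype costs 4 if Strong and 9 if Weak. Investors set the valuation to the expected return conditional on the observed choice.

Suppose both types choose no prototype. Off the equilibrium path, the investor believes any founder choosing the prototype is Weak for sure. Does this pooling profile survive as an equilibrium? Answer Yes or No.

On path, the investor holds the prior and pays 1/2·36 + 1/2·24 = 30. Off path (the prototype), believing Weak, it pays 24.
Strong: no prototype nets 30; the prototype nets 24 − 4 = 20. Strong stays.
Weak: no prototype nets 30; the prototype nets 24 − 9 = 15. Weak stays.
No type deviates, so pooling is sustained.

Yes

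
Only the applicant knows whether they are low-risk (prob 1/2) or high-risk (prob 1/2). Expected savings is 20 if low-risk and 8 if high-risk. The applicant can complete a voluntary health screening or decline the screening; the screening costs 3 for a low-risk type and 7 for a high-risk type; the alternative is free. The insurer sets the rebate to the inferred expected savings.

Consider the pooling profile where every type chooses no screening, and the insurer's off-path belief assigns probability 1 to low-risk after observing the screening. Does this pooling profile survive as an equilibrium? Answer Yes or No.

On path, the insurer holds the prior and pays 1/2·20 + 1/2·8 = 14. Off path (the screening), believing low-risk, it pays 20.
low-risk: no screening nets 14; the screening nets 20 − 3 = 17. low-risk would deviate.
high-risk: no screening nets 14; the screening nets 20 − 7 = 13. high-risk stays.
A type deviates, so pooling fails.

No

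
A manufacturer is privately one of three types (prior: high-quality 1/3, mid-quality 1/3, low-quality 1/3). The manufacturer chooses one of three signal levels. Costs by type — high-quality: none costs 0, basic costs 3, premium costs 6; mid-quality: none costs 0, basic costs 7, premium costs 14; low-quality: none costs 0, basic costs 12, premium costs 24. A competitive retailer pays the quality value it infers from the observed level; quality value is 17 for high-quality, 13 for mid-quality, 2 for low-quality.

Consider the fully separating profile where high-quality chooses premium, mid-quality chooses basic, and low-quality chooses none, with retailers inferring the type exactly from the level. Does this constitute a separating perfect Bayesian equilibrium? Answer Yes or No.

Separating prices: premium → 17, basic → 13, none → 2.
high-quality (assigned premium): none: 2 − 0 = 2; basic: 13 − 3 = 10; premium: 17 − 6 = 11. high-quality stays.
mid-quality (assigned basic): none: 2 − 0 = 2; basic: 13 − 7 = 6; premium: 17 − 14 = 3. mid-quality stays.
low-quality (assigned none): none: 2 − 0 = 2; basic: 13 − 12 = 1; premium: 17 − 24 = -7. low-quality stays.
Every type prefers its assigned level; separation holds.

Yes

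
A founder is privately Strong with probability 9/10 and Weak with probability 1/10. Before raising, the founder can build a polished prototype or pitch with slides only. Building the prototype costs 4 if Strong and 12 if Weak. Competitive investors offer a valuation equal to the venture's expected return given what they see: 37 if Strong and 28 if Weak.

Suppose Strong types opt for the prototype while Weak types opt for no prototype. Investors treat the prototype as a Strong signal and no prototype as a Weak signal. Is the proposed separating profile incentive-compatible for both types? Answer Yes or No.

Under these beliefs, the prototype earns valuation 37 and no prototype earns valuation 28.
Strong: the prototype nets 37 − 4 = 33; no prototype nets 28. Strong prefers the prototype.
Weak: the prototype nets 37 − 12 = 25; no prototype nets 28. Weak prefers no prototype.
Neither type deviates, so the separating profile is an equilibrium.

Yes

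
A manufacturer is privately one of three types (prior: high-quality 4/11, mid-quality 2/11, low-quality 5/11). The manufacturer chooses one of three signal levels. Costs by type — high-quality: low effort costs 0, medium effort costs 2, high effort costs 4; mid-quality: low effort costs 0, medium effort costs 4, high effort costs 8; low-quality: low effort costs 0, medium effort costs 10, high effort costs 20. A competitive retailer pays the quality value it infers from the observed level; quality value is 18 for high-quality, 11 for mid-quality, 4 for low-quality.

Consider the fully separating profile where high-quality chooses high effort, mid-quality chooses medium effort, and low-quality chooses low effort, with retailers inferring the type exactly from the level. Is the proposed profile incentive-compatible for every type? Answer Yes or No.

No

Separating prices: high effort → 18, medium effort → 11, low effort → 4.
high-quality (assigned high effort): low effort: 4 − 0 = 4; medium effort: 11 − 2 = 9; high effort: 18 − 4 = 14. high-quality stays.
mid-quality (assigned medium effort): low effort: 4 − 0 = 4; medium effort: 11 − 4 = 7; high effort: 18 − 8 = 10. mid-quality prefers high effort.
low-quality (assigned low effort): low effort: 4 − 0 = 4; medium effort: 11 − 10 = 1; high effort: 18 − 20 = -2. low-quality stays.
At least one type deviates; the separating profile fails.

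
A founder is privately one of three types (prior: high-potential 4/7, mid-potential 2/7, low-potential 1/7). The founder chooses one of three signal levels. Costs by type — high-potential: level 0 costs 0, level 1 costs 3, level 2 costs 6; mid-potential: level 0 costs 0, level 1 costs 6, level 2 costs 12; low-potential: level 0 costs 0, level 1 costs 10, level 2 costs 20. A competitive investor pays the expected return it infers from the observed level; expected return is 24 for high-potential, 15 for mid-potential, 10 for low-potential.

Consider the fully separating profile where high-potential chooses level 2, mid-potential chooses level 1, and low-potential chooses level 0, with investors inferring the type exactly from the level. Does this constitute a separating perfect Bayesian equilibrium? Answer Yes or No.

Separating valuations: level 2 → 24, level 1 → 15, level 0 → 10.
high-potential (assigned level 2): level 0: 10 − 0 = 10; level 1: 15 − 3 = 12; level 2: 24 − 6 = 18. high-potential stays.
mid-potential (assigned level 1): level 0: 10 − 0 = 10; level 1: 15 − 6 = 9; level 2: 24 − 12 = 12. mid-potential prefers level 2.
low-potential (assigned level 0): level 0: 10 − 0 = 10; level 1: 15 − 10 = 5; level 2: 24 − 20 = 4. low-potential stays.
At least one type deviates; the separating profile fails.

No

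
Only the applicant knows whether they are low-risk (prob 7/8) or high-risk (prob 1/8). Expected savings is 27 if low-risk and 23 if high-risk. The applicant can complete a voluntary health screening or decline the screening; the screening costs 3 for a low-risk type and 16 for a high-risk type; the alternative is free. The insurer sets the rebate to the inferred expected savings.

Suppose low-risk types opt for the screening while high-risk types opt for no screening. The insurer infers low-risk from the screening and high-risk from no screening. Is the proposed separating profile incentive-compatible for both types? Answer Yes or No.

Under these beliefs, the screening earns rebate 27 and no screening earns rebate 23.
low-risk: the screening nets 27 − 3 = 24; no screening nets 23. low-risk prefers the screening.
high-risk: the screening nets 27 − 16 = 11; no screening nets 23. high-risk prefers no screening.
Neither type deviates, so the separating profile is an equilibrium.

Yes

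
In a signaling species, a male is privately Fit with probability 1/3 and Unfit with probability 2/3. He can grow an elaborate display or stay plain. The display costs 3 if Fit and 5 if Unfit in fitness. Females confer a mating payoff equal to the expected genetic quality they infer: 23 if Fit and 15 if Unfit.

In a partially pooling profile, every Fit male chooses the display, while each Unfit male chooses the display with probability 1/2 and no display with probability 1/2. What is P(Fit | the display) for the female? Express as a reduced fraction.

P(the display) = (1/3)·1 + (2/3)·(1/2) = 2/3.
By Bayes' rule, P(Fit | the display) = (1/3) / (2/3) = 1/2.

1/2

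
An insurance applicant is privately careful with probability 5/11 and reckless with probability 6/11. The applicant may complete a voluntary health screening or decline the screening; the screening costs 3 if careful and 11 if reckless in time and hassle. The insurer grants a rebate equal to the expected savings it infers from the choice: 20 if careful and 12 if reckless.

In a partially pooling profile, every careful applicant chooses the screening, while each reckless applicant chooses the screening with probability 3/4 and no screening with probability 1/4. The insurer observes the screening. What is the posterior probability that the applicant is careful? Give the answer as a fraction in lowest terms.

P(the screening) = (5/11)·1 + (6/11)·(3/4) = 19/22.
By Bayes' rule, P(careful | the screening) = (5/11) / (19/22) = 10/19.

10/19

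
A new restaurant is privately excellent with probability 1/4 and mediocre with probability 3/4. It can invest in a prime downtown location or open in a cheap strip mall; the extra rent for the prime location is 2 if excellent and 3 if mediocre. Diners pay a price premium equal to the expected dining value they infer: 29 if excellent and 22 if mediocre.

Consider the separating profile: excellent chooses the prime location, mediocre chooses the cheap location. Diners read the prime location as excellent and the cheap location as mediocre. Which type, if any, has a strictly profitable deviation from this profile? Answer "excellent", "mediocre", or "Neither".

The prime location pays 29; the cheap location pays 22.
excellent: assigned the prime location, nets 29 − 2 = 27; deviating to the cheap location nets 22.
mediocre: assigned the cheap location, nets 22; deviating to the prime location nets 29 − 3 = 26.
The mediocre type gains 4 by deviating.

mediocre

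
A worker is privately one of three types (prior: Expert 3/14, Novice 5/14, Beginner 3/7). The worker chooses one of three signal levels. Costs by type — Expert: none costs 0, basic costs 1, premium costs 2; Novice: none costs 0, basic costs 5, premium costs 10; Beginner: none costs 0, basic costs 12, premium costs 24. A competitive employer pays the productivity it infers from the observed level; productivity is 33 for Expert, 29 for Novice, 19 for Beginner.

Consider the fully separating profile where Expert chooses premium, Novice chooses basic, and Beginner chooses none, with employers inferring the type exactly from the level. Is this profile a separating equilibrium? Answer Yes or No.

Yes

Separating wages: premium → 33, basic → 29, none → 19.
Expert (assigned premium): none: 19 − 0 = 19; basic: 29 − 1 = 28; premium: 33 − 2 = 31. Expert stays.
Novice (assigned basic): none: 19 − 0 = 19; basic: 29 − 5 = 24; premium: 33 − 10 = 23. Novice stays.
Beginner (assigned none): none: 19 − 0 = 19; basic: 29 − 12 = 17; premium: 33 − 24 = 9. Beginner stays.
Every type prefers its assigned level; separation holds.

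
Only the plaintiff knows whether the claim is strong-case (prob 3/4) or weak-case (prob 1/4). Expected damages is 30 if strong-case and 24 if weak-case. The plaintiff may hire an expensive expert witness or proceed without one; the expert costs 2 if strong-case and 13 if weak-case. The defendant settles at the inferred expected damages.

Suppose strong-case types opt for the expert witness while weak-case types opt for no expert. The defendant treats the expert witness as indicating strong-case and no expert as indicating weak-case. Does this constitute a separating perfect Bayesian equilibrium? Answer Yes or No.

Under these beliefs, the expert witness earns settlement 30 and no expert earns settlement 24.
strong-case: the expert witness nets 30 − 2 = 28; no expert nets 24. strong-case prefers the expert witness.
weak-case: the expert witness nets 30 − 13 = 17; no expert nets 24. weak-case prefers no expert.
Neither type deviates, so the separating profile is an equilibrium.

Yes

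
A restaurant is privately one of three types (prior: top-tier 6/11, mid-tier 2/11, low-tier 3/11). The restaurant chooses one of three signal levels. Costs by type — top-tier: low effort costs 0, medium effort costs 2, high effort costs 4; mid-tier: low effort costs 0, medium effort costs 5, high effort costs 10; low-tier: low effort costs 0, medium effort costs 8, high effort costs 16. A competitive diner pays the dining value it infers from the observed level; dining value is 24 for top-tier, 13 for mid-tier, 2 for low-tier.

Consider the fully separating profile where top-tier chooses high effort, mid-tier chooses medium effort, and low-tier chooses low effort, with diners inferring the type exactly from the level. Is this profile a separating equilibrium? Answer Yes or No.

Separating price premiums: high effort → 24, medium effort → 13, low effort → 2.
top-tier (assigned high effort): low effort: 2 − 0 = 2; medium effort: 13 − 2 = 11; high effort: 24 − 4 = 20. top-tier stays.
mid-tier (assigned medium effort): low effort: 2 − 0 = 2; medium effort: 13 − 5 = 8; high effort: 24 − 10 = 14. mid-tier prefers high effort.
low-tier (assigned low effort): low effort: 2 − 0 = 2; medium effort: 13 − 8 = 5; high effort: 24 − 16 = 8. low-tier prefers high effort.
At least one type deviates; the separating profile fails.

No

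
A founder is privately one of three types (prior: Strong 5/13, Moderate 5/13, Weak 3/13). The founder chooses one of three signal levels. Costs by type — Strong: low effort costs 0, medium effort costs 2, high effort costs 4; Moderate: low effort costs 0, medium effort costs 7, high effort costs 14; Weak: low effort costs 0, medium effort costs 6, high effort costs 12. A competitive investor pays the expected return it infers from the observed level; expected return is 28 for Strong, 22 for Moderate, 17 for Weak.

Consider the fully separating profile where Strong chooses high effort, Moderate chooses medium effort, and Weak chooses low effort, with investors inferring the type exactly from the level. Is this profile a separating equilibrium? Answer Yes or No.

No

Separating valuations: high effort → 28, medium effort → 22, low effort → 17.
Strong (assigned high effort): low effort: 17 − 0 = 17; medium effort: 22 − 2 = 20; high effort: 28 − 4 = 24. Strong stays.
Moderate (assigned medium effort): low effort: 17 − 0 = 17; medium effort: 22 − 7 = 15; high effort: 28 − 14 = 14. Moderate prefers low effort.
Weak (assigned low effort): low effort: 17 − 0 = 17; medium effort: 22 − 6 = 16; high effort: 28 − 12 = 16. Weak stays.
At least one type deviates; the separating profile fails.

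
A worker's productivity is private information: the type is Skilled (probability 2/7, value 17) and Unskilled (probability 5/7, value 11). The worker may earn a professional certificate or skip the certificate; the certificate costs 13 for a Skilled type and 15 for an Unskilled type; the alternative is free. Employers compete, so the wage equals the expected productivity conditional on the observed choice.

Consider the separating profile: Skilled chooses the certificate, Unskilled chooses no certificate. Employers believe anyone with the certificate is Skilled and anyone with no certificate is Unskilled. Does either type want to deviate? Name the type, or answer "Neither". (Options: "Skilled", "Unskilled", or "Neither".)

The certificate pays 17; no certificate pays 11.
Skilled: assigned the certificate, nets 17 − 13 = 4; deviating to no certificate nets 11.
Unskilled: assigned no certificate, nets 11; deviating to the certificate nets 17 − 15 = 2.
The Skilled type gains 7 by deviating.

Skilled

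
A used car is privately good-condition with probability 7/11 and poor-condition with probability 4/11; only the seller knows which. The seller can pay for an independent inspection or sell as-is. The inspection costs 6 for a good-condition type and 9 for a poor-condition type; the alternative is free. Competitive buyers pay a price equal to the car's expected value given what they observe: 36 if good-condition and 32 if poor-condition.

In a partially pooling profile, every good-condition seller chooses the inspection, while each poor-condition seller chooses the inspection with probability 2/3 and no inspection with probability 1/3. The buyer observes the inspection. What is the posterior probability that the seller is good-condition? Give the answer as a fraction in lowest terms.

21/29

P(the inspection) = (7/11)·1 + (4/11)·(2/3) = 29/33.
By Bayes' rule, P(good-condition | the inspection) = (7/11) / (29/33) = 21/29.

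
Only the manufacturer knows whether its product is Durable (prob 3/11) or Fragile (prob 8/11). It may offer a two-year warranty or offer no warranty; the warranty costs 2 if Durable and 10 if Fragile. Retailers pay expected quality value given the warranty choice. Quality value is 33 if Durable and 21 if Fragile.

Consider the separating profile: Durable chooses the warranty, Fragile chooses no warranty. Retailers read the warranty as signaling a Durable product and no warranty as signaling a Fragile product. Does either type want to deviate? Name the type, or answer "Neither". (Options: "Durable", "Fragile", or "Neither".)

The warranty pays 33; no warranty pays 21.
Durable: assigned the warranty, nets 33 − 2 = 31; deviating to no warranty nets 21.
Fragile: assigned no warranty, nets 21; deviating to the warranty nets 33 − 10 = 23.
The Fragile type gains 2 by deviating.

Fragile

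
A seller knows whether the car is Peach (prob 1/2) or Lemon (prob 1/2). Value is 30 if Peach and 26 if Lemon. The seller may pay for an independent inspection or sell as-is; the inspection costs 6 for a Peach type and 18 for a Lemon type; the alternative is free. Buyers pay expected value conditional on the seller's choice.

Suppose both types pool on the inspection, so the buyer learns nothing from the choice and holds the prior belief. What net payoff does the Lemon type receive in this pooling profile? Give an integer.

10

Pooled price = 1/2·30 + 1/2·26 = 28.
Lemon pays cost 18 for the inspection, so net payoff = 28 − 18 = 10.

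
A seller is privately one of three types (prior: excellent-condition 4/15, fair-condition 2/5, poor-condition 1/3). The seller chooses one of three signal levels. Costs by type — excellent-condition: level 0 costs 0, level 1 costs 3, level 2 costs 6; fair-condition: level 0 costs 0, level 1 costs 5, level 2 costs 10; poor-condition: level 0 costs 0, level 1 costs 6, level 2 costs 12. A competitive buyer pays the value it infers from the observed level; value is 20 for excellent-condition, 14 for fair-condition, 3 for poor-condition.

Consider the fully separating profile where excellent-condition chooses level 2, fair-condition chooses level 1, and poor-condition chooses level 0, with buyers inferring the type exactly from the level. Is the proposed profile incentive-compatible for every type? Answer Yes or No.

No

Separating prices: level 2 → 20, level 1 → 14, level 0 → 3.
excellent-condition (assigned level 2): level 0: 3 − 0 = 3; level 1: 14 − 3 = 11; level 2: 20 − 6 = 14. excellent-condition stays.
fair-condition (assigned level 1): level 0: 3 − 0 = 3; level 1: 14 − 5 = 9; level 2: 20 − 10 = 10. fair-condition prefers level 2.
poor-condition (assigned level 0): level 0: 3 − 0 = 3; level 1: 14 − 6 = 8; level 2: 20 − 12 = 8. poor-condition prefers level 1.
At least one type deviates; the separating profile fails.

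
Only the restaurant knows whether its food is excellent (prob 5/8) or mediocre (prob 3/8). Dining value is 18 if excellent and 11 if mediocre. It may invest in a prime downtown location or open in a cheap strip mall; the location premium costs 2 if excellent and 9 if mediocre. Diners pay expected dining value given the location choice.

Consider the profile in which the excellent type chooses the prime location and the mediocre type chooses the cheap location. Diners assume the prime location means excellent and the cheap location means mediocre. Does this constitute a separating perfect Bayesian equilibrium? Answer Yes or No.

Yes

Under these beliefs, the prime location earns price premium 18 and the cheap location earns price premium 11.
excellent: the prime location nets 18 − 2 = 16; the cheap location nets 11. excellent prefers the prime location.
mediocre: the prime location nets 18 − 9 = 9; the cheap location nets 11. mediocre prefers the cheap location.
Neither type deviates, so the separating profile is an equilibrium.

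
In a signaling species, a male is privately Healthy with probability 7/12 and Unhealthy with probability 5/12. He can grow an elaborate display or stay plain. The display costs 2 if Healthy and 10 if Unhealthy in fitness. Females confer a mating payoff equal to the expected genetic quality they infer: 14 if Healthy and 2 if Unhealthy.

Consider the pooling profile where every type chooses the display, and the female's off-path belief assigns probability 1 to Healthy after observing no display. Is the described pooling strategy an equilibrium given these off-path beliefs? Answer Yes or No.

On path, the female holds the prior and pays 7/12·14 + 5/12·2 = 9. Off path (no display), believing Healthy, it pays 14.
Healthy: the display nets 9 − 2 = 7; no display nets 14. Healthy would deviate.
Unhealthy: the display nets 9 − 10 = -1; no display nets 14. Unhealthy would deviate.
A type deviates, so pooling fails.

No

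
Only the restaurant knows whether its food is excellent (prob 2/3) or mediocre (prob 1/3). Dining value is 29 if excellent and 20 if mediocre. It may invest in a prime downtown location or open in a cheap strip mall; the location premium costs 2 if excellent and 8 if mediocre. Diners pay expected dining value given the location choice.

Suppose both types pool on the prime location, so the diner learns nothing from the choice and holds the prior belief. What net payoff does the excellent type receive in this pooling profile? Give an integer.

Pooled price premium = 2/3·29 + 1/3·20 = 26.
excellent pays cost 2 for the prime location, so net payoff = 26 − 2 = 24.

24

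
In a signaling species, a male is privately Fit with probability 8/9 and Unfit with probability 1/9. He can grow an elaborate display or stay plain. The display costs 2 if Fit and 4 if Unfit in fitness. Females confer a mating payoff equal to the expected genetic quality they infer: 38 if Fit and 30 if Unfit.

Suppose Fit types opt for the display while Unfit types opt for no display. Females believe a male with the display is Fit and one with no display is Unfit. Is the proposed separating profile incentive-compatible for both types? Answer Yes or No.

No

Under these beliefs, the display earns mating payoff 38 and no display earns mating payoff 30.
Fit: the display nets 38 − 2 = 36; no display nets 30. Fit prefers the display.
Unfit: the display nets 38 − 4 = 34; no display nets 30. Unfit would deviate to the display.
Unfit has a profitable deviation, so the profile is not an equilibrium.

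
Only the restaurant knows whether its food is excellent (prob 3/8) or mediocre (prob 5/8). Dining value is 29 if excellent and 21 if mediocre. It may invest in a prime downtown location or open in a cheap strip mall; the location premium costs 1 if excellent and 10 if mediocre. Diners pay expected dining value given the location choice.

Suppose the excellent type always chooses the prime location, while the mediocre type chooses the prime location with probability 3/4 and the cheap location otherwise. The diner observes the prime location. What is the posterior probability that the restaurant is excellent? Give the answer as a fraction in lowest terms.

4/9

P(the prime location) = (3/8)·1 + (5/8)·(3/4) = 27/32.
By Bayes' rule, P(excellent | the prime location) = (3/8) / (27/32) = 4/9.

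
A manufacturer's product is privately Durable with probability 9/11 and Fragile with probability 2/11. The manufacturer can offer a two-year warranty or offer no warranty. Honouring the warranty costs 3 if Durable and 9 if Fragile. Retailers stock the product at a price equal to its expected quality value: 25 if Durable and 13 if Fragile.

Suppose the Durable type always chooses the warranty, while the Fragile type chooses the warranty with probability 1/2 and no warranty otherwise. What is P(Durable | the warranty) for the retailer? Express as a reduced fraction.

P(the warranty) = (9/11)·1 + (2/11)·(1/2) = 10/11.
By Bayes' rule, P(Durable | the warranty) = (9/11) / (10/11) = 9/10.

9/10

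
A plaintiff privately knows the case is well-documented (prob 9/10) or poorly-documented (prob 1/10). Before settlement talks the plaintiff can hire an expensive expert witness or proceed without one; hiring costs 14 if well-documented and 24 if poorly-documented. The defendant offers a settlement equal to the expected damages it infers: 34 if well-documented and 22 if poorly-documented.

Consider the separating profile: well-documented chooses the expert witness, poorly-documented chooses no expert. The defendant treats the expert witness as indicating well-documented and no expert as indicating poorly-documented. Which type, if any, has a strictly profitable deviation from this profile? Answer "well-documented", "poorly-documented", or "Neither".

The expert witness pays 34; no expert pays 22.
well-documented: assigned the expert witness, nets 34 − 14 = 20; deviating to no expert nets 22.
poorly-documented: assigned no expert, nets 22; deviating to the expert witness nets 34 − 24 = 10.
The well-documented type gains 2 by deviating.

well-documented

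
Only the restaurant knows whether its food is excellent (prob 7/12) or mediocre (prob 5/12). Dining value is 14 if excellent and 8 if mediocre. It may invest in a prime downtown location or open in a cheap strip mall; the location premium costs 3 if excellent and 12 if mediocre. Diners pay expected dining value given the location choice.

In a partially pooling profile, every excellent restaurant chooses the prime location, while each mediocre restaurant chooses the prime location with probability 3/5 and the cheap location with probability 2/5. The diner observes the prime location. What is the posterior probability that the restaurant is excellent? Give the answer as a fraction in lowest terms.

P(the prime location) = (7/12)·1 + (5/12)·(3/5) = 5/6.
By Bayes' rule, P(excellent | the prime location) = (7/12) / (5/6) = 7/10.

7/10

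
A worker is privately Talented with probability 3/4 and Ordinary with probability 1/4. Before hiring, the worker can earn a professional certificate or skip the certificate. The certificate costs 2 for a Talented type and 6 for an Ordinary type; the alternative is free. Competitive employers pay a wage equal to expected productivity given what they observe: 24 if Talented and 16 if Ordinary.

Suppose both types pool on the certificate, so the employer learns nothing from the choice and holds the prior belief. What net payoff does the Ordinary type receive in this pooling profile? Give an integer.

Pooled wage = 3/4·24 + 1/4·16 = 22.
Ordinary pays cost 6 for the certificate, so net payoff = 22 − 6 = 16.

16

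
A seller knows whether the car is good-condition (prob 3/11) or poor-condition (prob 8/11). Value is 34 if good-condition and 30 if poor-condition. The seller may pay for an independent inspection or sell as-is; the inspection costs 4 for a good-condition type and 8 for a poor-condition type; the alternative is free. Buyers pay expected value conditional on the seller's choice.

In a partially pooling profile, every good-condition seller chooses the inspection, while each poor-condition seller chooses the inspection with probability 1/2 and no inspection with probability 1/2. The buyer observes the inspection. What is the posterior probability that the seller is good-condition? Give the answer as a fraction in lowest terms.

3/7

P(the inspection) = (3/11)·1 + (8/11)·(1/2) = 7/11.
By Bayes' rule, P(good-condition | the inspection) = (3/11) / (7/11) = 3/7.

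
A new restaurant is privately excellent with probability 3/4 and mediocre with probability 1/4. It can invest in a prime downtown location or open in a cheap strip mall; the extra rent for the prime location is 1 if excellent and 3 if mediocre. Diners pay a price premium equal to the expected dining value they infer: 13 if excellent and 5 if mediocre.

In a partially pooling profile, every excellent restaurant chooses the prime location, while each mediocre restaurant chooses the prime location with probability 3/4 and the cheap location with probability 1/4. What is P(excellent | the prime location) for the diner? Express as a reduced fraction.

P(the prime location) = (3/4)·1 + (1/4)·(3/4) = 15/16.
By Bayes' rule, P(excellent | the prime location) = (3/4) / (15/16) = 4/5.

4/5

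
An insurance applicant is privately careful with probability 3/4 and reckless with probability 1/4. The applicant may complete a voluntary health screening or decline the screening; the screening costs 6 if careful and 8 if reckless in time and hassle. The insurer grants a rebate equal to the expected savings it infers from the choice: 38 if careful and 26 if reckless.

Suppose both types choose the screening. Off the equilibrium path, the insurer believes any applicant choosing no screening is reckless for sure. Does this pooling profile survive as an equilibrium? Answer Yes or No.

Yes

On path, the insurer holds the prior and pays 3/4·38 + 1/4·26 = 35. Off path (no screening), believing reckless, it pays 26.
careful: the screening nets 35 − 6 = 29; no screening nets 26. careful stays.
reckless: the screening nets 35 − 8 = 27; no screening nets 26. reckless stays.
No type deviates, so pooling is sustained.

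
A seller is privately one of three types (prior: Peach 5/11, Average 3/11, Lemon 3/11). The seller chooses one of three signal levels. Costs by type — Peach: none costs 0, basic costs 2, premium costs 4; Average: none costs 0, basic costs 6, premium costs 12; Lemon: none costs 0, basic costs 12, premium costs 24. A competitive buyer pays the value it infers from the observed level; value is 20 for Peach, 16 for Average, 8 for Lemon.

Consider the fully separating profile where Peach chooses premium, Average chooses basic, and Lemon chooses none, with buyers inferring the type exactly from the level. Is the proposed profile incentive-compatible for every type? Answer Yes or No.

Yes

Separating prices: premium → 20, basic → 16, none → 8.
Peach (assigned premium): none: 8 − 0 = 8; basic: 16 − 2 = 14; premium: 20 − 4 = 16. Peach stays.
Average (assigned basic): none: 8 − 0 = 8; basic: 16 − 6 = 10; premium: 20 − 12 = 8. Average stays.
Lemon (assigned none): none: 8 − 0 = 8; basic: 16 − 12 = 4; premium: 20 − 24 = -4. Lemon stays.
Every type prefers its assigned level; separation holds.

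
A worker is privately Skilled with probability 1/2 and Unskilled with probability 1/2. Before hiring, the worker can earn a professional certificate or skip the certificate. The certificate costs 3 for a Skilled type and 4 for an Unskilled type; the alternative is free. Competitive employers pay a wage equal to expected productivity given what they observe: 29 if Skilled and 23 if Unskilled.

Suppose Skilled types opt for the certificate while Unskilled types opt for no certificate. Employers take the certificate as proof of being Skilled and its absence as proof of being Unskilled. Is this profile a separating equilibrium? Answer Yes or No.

Under these beliefs, the certificate earns wage 29 and no certificate earns wage 23.
Skilled: the certificate nets 29 − 3 = 26; no certificate nets 23. Skilled prefers the certificate.
Unskilled: the certificate nets 29 − 4 = 25; no certificate nets 23. Unskilled would deviate to the certificate.
Unskilled has a profitable deviation, so the profile is not an equilibrium.

No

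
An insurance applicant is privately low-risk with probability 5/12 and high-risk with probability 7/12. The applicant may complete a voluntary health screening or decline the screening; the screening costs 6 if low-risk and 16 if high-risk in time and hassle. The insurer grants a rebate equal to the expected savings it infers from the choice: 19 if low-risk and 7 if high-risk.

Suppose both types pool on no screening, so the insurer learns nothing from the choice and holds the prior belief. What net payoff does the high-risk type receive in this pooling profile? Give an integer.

Pooled rebate = 5/12·19 + 7/12·7 = 12.
high-risk pays no cost for no screening, so net payoff = 12.

12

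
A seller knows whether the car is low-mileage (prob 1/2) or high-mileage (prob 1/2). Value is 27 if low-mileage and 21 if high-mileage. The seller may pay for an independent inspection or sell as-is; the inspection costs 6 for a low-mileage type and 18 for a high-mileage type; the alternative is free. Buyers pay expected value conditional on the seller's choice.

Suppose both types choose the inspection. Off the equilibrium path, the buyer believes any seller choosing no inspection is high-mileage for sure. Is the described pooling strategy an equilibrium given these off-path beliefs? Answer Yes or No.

On path, the buyer holds the prior and pays 1/2·27 + 1/2·21 = 24. Off path (no inspection), believing high-mileage, it pays 21.
low-mileage: the inspection nets 24 − 6 = 18; no inspection nets 21. low-mileage would deviate.
high-mileage: the inspection nets 24 − 18 = 6; no inspection nets 21. high-mileage would deviate.
A type deviates, so pooling fails.

No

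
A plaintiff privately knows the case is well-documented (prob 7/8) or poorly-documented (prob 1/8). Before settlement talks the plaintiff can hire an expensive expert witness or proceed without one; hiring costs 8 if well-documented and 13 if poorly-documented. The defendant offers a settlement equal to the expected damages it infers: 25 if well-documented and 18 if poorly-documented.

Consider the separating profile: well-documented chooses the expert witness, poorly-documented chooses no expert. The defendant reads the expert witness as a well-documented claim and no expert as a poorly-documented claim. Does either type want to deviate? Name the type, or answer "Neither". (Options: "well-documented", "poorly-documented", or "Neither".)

The expert witness pays 25; no expert pays 18.
well-documented: assigned the expert witness, nets 25 − 8 = 17; deviating to no expert nets 18.
poorly-documented: assigned no expert, nets 18; deviating to the expert witness nets 25 − 13 = 12.
The well-documented type gains 1 by deviating.

well-documented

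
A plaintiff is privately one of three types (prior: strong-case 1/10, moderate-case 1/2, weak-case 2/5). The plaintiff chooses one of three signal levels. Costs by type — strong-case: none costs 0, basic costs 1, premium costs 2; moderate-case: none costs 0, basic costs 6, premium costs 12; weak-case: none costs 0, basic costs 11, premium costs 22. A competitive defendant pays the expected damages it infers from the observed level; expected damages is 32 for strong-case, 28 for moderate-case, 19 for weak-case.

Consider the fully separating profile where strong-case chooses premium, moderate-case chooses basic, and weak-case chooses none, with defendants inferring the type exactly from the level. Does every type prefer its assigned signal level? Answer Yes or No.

Yes

Separating settlements: premium → 32, basic → 28, none → 19.
strong-case (assigned premium): none: 19 − 0 = 19; basic: 28 − 1 = 27; premium: 32 − 2 = 30. strong-case stays.
moderate-case (assigned basic): none: 19 − 0 = 19; basic: 28 − 6 = 22; premium: 32 − 12 = 20. moderate-case stays.
weak-case (assigned none): none: 19 − 0 = 19; basic: 28 − 11 = 17; premium: 32 − 22 = 10. weak-case stays.
Every type prefers its assigned level; separation holds.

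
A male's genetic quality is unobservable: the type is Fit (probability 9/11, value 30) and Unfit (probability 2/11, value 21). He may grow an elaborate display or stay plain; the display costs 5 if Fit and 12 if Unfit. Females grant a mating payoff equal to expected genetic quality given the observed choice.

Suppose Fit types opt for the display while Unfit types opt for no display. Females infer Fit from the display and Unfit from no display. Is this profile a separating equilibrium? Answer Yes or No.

Yes

Under these beliefs, the display earns mating payoff 30 and no display earns mating payoff 21.
Fit: the display nets 30 − 5 = 25; no display nets 21. Fit prefers the display.
Unfit: the display nets 30 − 12 = 18; no display nets 21. Unfit prefers no display.
Neither type deviates, so the separating profile is an equilibrium.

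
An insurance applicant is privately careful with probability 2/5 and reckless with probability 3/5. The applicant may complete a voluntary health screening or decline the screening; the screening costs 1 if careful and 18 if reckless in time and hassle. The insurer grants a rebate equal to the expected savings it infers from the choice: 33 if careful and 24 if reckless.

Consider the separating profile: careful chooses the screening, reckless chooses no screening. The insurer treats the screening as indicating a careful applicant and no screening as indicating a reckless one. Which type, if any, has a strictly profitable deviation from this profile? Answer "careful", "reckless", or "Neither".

The screening pays 33; no screening pays 24.
careful: assigned the screening, nets 33 − 1 = 32; deviating to no screening nets 24.
reckless: assigned no screening, nets 24; deviating to the screening nets 33 − 18 = 15.
Both types strictly prefer their assigned action; no profitable deviation.

Neither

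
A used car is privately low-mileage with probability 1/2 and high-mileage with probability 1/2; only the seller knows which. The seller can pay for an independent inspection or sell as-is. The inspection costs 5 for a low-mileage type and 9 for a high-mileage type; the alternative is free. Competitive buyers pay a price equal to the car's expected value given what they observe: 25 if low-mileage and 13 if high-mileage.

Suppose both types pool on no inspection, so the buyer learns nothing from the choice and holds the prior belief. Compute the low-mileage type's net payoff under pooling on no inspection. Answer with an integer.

19

Pooled price = 1/2·25 + 1/2·13 = 19.
low-mileage pays no cost for no inspection, so net payoff = 19.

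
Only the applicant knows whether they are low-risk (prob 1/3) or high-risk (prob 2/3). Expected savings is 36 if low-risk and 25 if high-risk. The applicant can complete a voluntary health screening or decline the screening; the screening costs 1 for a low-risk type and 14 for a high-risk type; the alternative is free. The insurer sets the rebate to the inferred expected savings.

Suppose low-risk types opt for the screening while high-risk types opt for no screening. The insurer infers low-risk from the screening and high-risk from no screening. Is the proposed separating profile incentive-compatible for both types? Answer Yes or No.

Yes

Under these beliefs, the screening earns rebate 36 and no screening earns rebate 25.
low-risk: the screening nets 36 − 1 = 35; no screening nets 25. low-risk prefers the screening.
high-risk: the screening nets 36 − 14 = 22; no screening nets 25. high-risk prefers no screening.
Neither type deviates, so the separating profile is an equilibrium.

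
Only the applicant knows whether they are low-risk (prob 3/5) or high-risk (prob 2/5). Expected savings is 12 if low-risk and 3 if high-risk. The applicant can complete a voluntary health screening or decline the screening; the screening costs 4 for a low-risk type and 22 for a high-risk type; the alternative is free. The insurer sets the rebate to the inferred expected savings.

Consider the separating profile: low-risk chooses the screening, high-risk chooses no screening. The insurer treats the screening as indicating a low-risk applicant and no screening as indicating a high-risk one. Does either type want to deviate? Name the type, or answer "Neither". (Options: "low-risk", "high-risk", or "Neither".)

Neither

The screening pays 12; no screening pays 3.
low-risk: assigned the screening, nets 12 − 4 = 8; deviating to no screening nets 3.
high-risk: assigned no screening, nets 3; deviating to the screening nets 12 − 22 = -10.
Both types strictly prefer their assigned action; no profitable deviation.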